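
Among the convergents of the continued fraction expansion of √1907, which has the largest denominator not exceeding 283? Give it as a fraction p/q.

11485/263

√1907 = [43; 1, 2, 43, 2, 1, 86, …] (period length 6).
Convergents:
  p_0/q_0 = 43/1
  p_1/q_1 = 44/1
  p_2/q_2 = 131/3
  p_3/q_3 = 5677/130
  p_4/q_4 = 11485/263
  p_5/q_5 = 17162/393
q_4 = 263 ≤ 283 < 393 = q_5, so the answer is 11485/263.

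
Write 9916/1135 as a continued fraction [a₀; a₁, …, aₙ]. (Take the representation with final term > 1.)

[8; 1, 2, 1, 3, 1, 9, 6]

9916 = 8*1135 + 836
1135 = 1*836 + 299
836 = 2*299 + 238
299 = 1*238 + 61
238 = 3*61 + 55
61 = 1*55 + 6
55 = 9*6 + 1
6 = 6*1 + 0  (stop)
So 9916/1135 = [8; 1, 2, 1, 3, 1, 9, 6].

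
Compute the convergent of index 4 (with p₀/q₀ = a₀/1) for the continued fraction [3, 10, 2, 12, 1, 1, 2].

876/283

Using pₖ = aₖpₖ₋₁ + pₖ₋₂, qₖ = aₖqₖ₋₁ + qₖ₋₂ (with p₋₁=1, p₋₂=0, q₋₁=0, q₋₂=1):
  k=0: a=3, p=3, q=1
  k=1: a=10, p=31, q=10
  k=2: a=2, p=65, q=21
  k=3: a=12, p=811, q=262
  k=4: a=1, p=876, q=283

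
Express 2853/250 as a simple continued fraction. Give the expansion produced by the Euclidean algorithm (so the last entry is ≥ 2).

2853 = 11×250 + 103
250 = 2×103 + 44
103 = 2×44 + 15
44 = 2×15 + 14
15 = 1×14 + 1
14 = 14×1 + 0  (stop)
So 2853/250 = [11; 2, 2, 2, 1, 14].

[11; 2, 2, 2, 1, 14]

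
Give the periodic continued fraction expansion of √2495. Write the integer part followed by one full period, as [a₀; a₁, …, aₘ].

a₀ = ⌊√2495⌋ = 49.
With m₀=0, d₀=1 and mₖ₊₁ = dₖaₖ − mₖ, dₖ₊₁ = (n − mₖ₊₁²)/dₖ, aₖ₊₁ = ⌊(a₀+mₖ₊₁)/dₖ₊₁⌋:
  k=1: m=49, d=94, a=1
  k=2: m=45, d=5, a=18
  k=3: m=45, d=94, a=1
  k=4: m=49, d=1, a=98
d=1 and a=2a₀=98 at k=4, so the next step gives (m, d) = (49, 94) again — its k=1 value — and the period has length 4.

[49; 1, 18, 1, 98]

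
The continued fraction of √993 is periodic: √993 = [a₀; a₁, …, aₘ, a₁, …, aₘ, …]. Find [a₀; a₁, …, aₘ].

[31; 1, 1, 20, 1, 1, 62]

a₀ = ⌊√993⌋ = 31.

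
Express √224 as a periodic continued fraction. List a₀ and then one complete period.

[14; 1, 28]

a₀ = ⌊√224⌋ = 14.
With m₀=0, d₀=1 and mₖ₊₁ = dₖaₖ − mₖ, dₖ₊₁ = (n − mₖ₊₁²)/dₖ, aₖ₊₁ = ⌊(a₀+mₖ₊₁)/dₖ₊₁⌋:
  k=1: m=14, d=28, a=1
  k=2: m=14, d=1, a=28
d=1 and a=2a₀=28 at k=2, so the next step gives (m, d) = (14, 28) again — its k=1 value — and the period has length 2.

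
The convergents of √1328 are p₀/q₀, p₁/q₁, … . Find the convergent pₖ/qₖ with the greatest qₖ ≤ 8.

√1328 = [36; 2, 3, 1, 3, 1, 3, 2, 72, …] (period length 8).
Convergents:
  p_0/q_0 = 36/1
  p_1/q_1 = 73/2
  p_2/q_2 = 255/7
  p_3/q_3 = 328/9
q_2 = 7 ≤ 8 < 9 = q_3, so the answer is 255/7.

255/7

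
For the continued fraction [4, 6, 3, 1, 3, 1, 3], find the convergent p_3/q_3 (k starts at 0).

104/25

Using pₖ = aₖpₖ₋₁ + pₖ₋₂, qₖ = aₖqₖ₋₁ + qₖ₋₂ (with p₋₁=1, p₋₂=0, q₋₁=0, q₋₂=1):
  k=0: a=4, p=4, q=1
  k=1: a=6, p=25, q=6
  k=2: a=3, p=79, q=19
  k=3: a=1, p=104, q=25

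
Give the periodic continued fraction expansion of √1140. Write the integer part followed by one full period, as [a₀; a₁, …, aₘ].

a₀ = ⌊√1140⌋ = 33.
With m₀=0, d₀=1 and mₖ₊₁ = dₖaₖ − mₖ, dₖ₊₁ = (n − mₖ₊₁²)/dₖ, aₖ₊₁ = ⌊(a₀+mₖ₊₁)/dₖ₊₁⌋:
  k=1: m=33, d=51, a=1
  k=2: m=18, d=16, a=3
  k=3: m=30, d=15, a=4
  k=4: m=30, d=16, a=3
  k=5: m=18, d=51, a=1
  k=6: m=33, d=1, a=66
d=1 and a=2a₀=66 at k=6, so the next step gives (m, d) = (33, 51) again — its k=1 value — and the period has length 6.

[33; 1, 3, 4, 3, 1, 66]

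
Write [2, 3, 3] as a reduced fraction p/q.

23/10

Using pₖ = aₖpₖ₋₁ + pₖ₋₂ and qₖ = aₖqₖ₋₁ + qₖ₋₂:
  k=0: a=2, p=2, q=1
  k=1: a=3, p=7, q=3
  k=2: a=3, p=23, q=10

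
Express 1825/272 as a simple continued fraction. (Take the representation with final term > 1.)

[6; 1, 2, 2, 3, 1, 8]

1825 = 6*272 + 193
272 = 1*193 + 79
193 = 2*79 + 35
79 = 2*35 + 9
35 = 3*9 + 8
9 = 1*8 + 1
8 = 8*1 + 0  (stop)
So 1825/272 = [6; 1, 2, 2, 3, 1, 8].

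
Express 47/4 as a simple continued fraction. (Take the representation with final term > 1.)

[11; 1, 3]

47 = 11*4 + 3
4 = 1*3 + 1
3 = 3*1 + 0  (stop)
So 47/4 = [11; 1, 3].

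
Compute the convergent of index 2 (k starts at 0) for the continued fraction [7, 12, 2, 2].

177/25

Using pₖ = aₖpₖ₋₁ + pₖ₋₂, qₖ = aₖqₖ₋₁ + qₖ₋₂ (with p₋₁=1, p₋₂=0, q₋₁=0, q₋₂=1):
  k=0: a=7, p=7, q=1
  k=1: a=12, p=85, q=12
  k=2: a=2, p=177, q=25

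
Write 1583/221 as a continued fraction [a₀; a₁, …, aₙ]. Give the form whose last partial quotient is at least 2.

1583 = 7*221 + 36
221 = 6*36 + 5
36 = 7*5 + 1
5 = 5*1 + 0  (stop)
So 1583/221 = [7; 6, 7, 5].

[7; 6, 7, 5]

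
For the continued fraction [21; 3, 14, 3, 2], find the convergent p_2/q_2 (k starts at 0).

Using pₖ = aₖpₖ₋₁ + pₖ₋₂, qₖ = aₖqₖ₋₁ + qₖ₋₂ (with p₋₁=1, p₋₂=0, q₋₁=0, q₋₂=1):
  k=0: a=21, p=21, q=1
  k=1: a=3, p=64, q=3
  k=2: a=14, p=917, q=43

917/43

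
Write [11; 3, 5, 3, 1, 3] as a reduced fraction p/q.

Fold from the inside: start with 3/1.
  1 + 1/3 = 4/3
  3 + 3/4 = 15/4
  5 + 4/15 = 79/15
  3 + 15/79 = 252/79
  11 + 79/252 = 2851/252

2851/252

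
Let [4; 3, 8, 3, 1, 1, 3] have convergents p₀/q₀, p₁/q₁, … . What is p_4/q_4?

Using pₖ = aₖpₖ₋₁ + pₖ₋₂, qₖ = aₖqₖ₋₁ + qₖ₋₂ (with p₋₁=1, p₋₂=0, q₋₁=0, q₋₂=1):
  k=0: a=4, p=4, q=1
  k=1: a=3, p=13, q=3
  k=2: a=8, p=108, q=25
  k=3: a=3, p=337, q=78
  k=4: a=1, p=445, q=103

445/103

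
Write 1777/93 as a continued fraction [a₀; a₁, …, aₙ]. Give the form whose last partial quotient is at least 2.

1777 = 19*93 + 10
93 = 9*10 + 3
10 = 3*3 + 1
3 = 3*1 + 0  (stop)
So 1777/93 = [19; 9, 3, 3].

[19; 9, 3, 3]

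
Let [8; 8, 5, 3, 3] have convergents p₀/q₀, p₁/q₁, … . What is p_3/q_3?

1064/131

Using pₖ = aₖpₖ₋₁ + pₖ₋₂, qₖ = aₖqₖ₋₁ + qₖ₋₂ (with p₋₁=1, p₋₂=0, q₋₁=0, q₋₂=1):
  k=0: a=8, p=8, q=1
  k=1: a=8, p=65, q=8
  k=2: a=5, p=333, q=41
  k=3: a=3, p=1064, q=131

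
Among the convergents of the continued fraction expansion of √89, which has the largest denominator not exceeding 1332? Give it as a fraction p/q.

9217/977

√89 = [9; 2, 3, 3, 2, 18, …] (period length 5).
Convergents:
  p_0/q_0 = 9/1
  p_1/q_1 = 19/2
  p_2/q_2 = 66/7
  p_3/q_3 = 217/23
  p_4/q_4 = 500/53
  p_5/q_5 = 9217/977
  p_6/q_6 = 18934/2007
q_5 = 977 ≤ 1332 < 2007 = q_6, so the answer is 9217/977.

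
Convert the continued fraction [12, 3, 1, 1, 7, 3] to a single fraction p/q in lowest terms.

2039/166

Fold from the inside: start with 3/1.
  7 + 1/3 = 22/3
  1 + 3/22 = 25/22
  1 + 22/25 = 47/25
  3 + 25/47 = 166/47
  12 + 47/166 = 2039/166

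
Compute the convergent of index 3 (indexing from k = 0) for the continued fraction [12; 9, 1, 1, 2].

230/19

Using pₖ = aₖpₖ₋₁ + pₖ₋₂, qₖ = aₖqₖ₋₁ + qₖ₋₂ (with p₋₁=1, p₋₂=0, q₋₁=0, q₋₂=1):
  k=0: a=12, p=12, q=1
  k=1: a=9, p=109, q=9
  k=2: a=1, p=121, q=10
  k=3: a=1, p=230, q=19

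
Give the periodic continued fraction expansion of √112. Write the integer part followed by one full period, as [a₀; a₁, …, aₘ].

a₀ = ⌊√112⌋ = 10.
With m₀=0, d₀=1 and mₖ₊₁ = dₖaₖ − mₖ, dₖ₊₁ = (n − mₖ₊₁²)/dₖ, aₖ₊₁ = ⌊(a₀+mₖ₊₁)/dₖ₊₁⌋:
  k=1: m=10, d=12, a=1
  k=2: m=2, d=9, a=1
  k=3: m=7, d=7, a=2
  k=4: m=7, d=9, a=1
  k=5: m=2, d=12, a=1
  k=6: m=10, d=1, a=20
d=1 and a=2a₀=20 at k=6, so the next step gives (m, d) = (10, 12) again — its k=1 value — and the period has length 6.

[10; 1, 1, 2, 1, 1, 20]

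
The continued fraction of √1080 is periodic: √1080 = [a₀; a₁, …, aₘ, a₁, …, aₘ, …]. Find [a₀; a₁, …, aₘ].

[32; 1, 6, 3, 6, 1, 64]

a₀ = ⌊√1080⌋ = 32.
With m₀=0, d₀=1 and mₖ₊₁ = dₖaₖ − mₖ, dₖ₊₁ = (n − mₖ₊₁²)/dₖ, aₖ₊₁ = ⌊(a₀+mₖ₊₁)/dₖ₊₁⌋:
  k=1: m=32, d=56, a=1
  k=2: m=24, d=9, a=6
  k=3: m=30, d=20, a=3
  k=4: m=30, d=9, a=6
  k=5: m=24, d=56, a=1
  k=6: m=32, d=1, a=64
d=1 and a=2a₀=64 at k=6, so the next step gives (m, d) = (32, 56) again — its k=1 value — and the period has length 6.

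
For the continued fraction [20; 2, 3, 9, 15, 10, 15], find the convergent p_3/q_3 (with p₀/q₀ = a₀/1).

1328/65

Using pₖ = aₖpₖ₋₁ + pₖ₋₂, qₖ = aₖqₖ₋₁ + qₖ₋₂ (with p₋₁=1, p₋₂=0, q₋₁=0, q₋₂=1):
  k=0: a=20, p=20, q=1
  k=1: a=2, p=41, q=2
  k=2: a=3, p=143, q=7
  k=3: a=9, p=1328, q=65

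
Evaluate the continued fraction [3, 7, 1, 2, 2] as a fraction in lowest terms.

Using pₖ = aₖpₖ₋₁ + pₖ₋₂ and qₖ = aₖqₖ₋₁ + qₖ₋₂:
  k=0: a=3, p=3, q=1
  k=1: a=7, p=22, q=7
  k=2: a=1, p=25, q=8
  k=3: a=2, p=72, q=23
  k=4: a=2, p=169, q=54

169/54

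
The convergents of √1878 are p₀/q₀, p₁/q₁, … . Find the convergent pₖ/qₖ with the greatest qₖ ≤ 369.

5677/131

√1878 = [43; 2, 1, 42, 1, 2, 86, …] (period length 6).
Convergents:
  p_0/q_0 = 43/1
  p_1/q_1 = 87/2
  p_2/q_2 = 130/3
  p_3/q_3 = 5547/128
  p_4/q_4 = 5677/131
  p_5/q_5 = 16901/390
q_4 = 131 ≤ 369 < 390 = q_5, so the answer is 5677/131.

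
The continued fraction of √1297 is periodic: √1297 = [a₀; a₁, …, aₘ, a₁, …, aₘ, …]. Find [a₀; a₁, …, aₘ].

[36; 72]

a₀ = ⌊√1297⌋ = 36.
With m₀=0, d₀=1 and mₖ₊₁ = dₖaₖ − mₖ, dₖ₊₁ = (n − mₖ₊₁²)/dₖ, aₖ₊₁ = ⌊(a₀+mₖ₊₁)/dₖ₊₁⌋:
  k=1: m=36, d=1, a=72
d=1 and a=2a₀=72 at k=1, so the next step gives (m, d) = (36, 1) again — its k=1 value — and the period has length 1.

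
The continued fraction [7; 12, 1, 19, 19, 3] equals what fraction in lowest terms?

106590/15061

Fold from the inside: start with 3/1.
  19 + 1/3 = 58/3
  19 + 3/58 = 1105/58
  1 + 58/1105 = 1163/1105
  12 + 1105/1163 = 15061/1163
  7 + 1163/15061 = 106590/15061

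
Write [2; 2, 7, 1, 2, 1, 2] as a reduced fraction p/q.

447/181

Using pₖ = aₖpₖ₋₁ + pₖ₋₂ and qₖ = aₖqₖ₋₁ + qₖ₋₂:
  k=0: a=2, p=2, q=1
  k=1: a=2, p=5, q=2
  k=2: a=7, p=37, q=15
  k=3: a=1, p=42, q=17
  k=4: a=2, p=121, q=49
  k=5: a=1, p=163, q=66
  k=6: a=2, p=447, q=181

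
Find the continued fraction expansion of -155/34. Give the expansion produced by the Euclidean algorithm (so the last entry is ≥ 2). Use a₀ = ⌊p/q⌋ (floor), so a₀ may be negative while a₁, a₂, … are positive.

-155 = -5×34 + 15
34 = 2×15 + 4
15 = 3×4 + 3
4 = 1×3 + 1
3 = 3×1 + 0  (stop)
So -155/34 = [-5; 2, 3, 1, 3].

[-5; 2, 3, 1, 3]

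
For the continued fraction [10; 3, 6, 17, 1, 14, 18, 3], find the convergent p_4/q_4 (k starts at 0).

Using pₖ = aₖpₖ₋₁ + pₖ₋₂, qₖ = aₖqₖ₋₁ + qₖ₋₂ (with p₋₁=1, p₋₂=0, q₋₁=0, q₋₂=1):
  k=0: a=10, p=10, q=1
  k=1: a=3, p=31, q=3
  k=2: a=6, p=196, q=19
  k=3: a=17, p=3363, q=326
  k=4: a=1, p=3559, q=345

3559/345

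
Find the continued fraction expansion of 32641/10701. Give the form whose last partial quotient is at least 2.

32641 = 3×10701 + 538
10701 = 19×538 + 479
538 = 1×479 + 59
479 = 8×59 + 7
59 = 8×7 + 3
7 = 2×3 + 1
3 = 3×1 + 0  (stop)
So 32641/10701 = [3; 19, 1, 8, 8, 2, 3].

[3; 19, 1, 8, 8, 2, 3]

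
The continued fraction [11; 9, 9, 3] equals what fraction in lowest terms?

Using pₖ = aₖpₖ₋₁ + pₖ₋₂ and qₖ = aₖqₖ₋₁ + qₖ₋₂:
  k=0: a=11, p=11, q=1
  k=1: a=9, p=100, q=9
  k=2: a=9, p=911, q=82
  k=3: a=3, p=2833, q=255

2833/255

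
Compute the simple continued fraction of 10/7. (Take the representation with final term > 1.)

[1; 2, 3]

10 = 1*7 + 3
7 = 2*3 + 1
3 = 3*1 + 0  (stop)
So 10/7 = [1; 2, 3].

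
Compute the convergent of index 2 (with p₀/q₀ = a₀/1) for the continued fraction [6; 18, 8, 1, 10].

878/145

Using pₖ = aₖpₖ₋₁ + pₖ₋₂, qₖ = aₖqₖ₋₁ + qₖ₋₂ (with p₋₁=1, p₋₂=0, q₋₁=0, q₋₂=1):
  k=0: a=6, p=6, q=1
  k=1: a=18, p=109, q=18
  k=2: a=8, p=878, q=145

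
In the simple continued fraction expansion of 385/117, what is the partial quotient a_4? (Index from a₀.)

1

385 = 3·117 + 34   →  a_0 = 3
117 = 3·34 + 15   →  a_1 = 3
34 = 2·15 + 4   →  a_2 = 2
15 = 3·4 + 3   →  a_3 = 3
4 = 1·3 + 1   →  a_4 = 1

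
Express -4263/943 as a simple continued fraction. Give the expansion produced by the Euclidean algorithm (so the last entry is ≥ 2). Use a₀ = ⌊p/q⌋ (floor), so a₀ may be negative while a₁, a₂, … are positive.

[-5; 2, 11, 1, 1, 2, 3, 2]

-4263 = -5*943 + 452
943 = 2*452 + 39
452 = 11*39 + 23
39 = 1*23 + 16
23 = 1*16 + 7
16 = 2*7 + 2
7 = 3*2 + 1
2 = 2*1 + 0  (stop)
So -4263/943 = [-5; 2, 11, 1, 1, 2, 3, 2].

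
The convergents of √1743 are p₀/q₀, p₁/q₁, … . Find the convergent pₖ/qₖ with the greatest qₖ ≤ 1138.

41791/1001

√1743 = [41; 1, 2, 1, 82, …] (period length 4).
Convergents:
  p_0/q_0 = 41/1
  p_1/q_1 = 42/1
  p_2/q_2 = 125/3
  p_3/q_3 = 167/4
  p_4/q_4 = 13819/331
  p_5/q_5 = 13986/335
  p_6/q_6 = 41791/1001
  p_7/q_7 = 55777/1336
q_6 = 1001 ≤ 1138 < 1336 = q_7, so the answer is 41791/1001.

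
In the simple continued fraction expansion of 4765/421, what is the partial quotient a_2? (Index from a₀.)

4765 = 11·421 + 134   →  a_0 = 11
421 = 3·134 + 19   →  a_1 = 3
134 = 7·19 + 1   →  a_2 = 7

7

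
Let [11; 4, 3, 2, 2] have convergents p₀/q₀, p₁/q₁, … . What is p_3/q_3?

337/30

Using pₖ = aₖpₖ₋₁ + pₖ₋₂, qₖ = aₖqₖ₋₁ + qₖ₋₂ (with p₋₁=1, p₋₂=0, q₋₁=0, q₋₂=1):
  k=0: a=11, p=11, q=1
  k=1: a=4, p=45, q=4
  k=2: a=3, p=146, q=13
  k=3: a=2, p=337, q=30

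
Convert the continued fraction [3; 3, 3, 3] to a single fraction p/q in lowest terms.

109/33

Fold from the inside: start with 3/1.
  3 + 1/3 = 10/3
  3 + 3/10 = 33/10
  3 + 10/33 = 109/33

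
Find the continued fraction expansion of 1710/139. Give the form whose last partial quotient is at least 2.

[12; 3, 3, 4, 3]

1710 = 12×139 + 42
139 = 3×42 + 13
42 = 3×13 + 3
13 = 4×3 + 1
3 = 3×1 + 0  (stop)
So 1710/139 = [12; 3, 3, 4, 3].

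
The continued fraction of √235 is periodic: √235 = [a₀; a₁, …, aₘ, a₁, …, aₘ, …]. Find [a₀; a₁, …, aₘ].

a₀ = ⌊√235⌋ = 15.
With m₀=0, d₀=1 and mₖ₊₁ = dₖaₖ − mₖ, dₖ₊₁ = (n − mₖ₊₁²)/dₖ, aₖ₊₁ = ⌊(a₀+mₖ₊₁)/dₖ₊₁⌋:
  k=1: m=15, d=10, a=3
  k=2: m=15, d=1, a=30
d=1 and a=2a₀=30 at k=2, so the next step gives (m, d) = (15, 10) again — its k=1 value — and the period has length 2.

[15; 3, 30]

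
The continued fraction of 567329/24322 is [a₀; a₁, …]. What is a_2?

14

567329 = 23·24322 + 7923   →  a_0 = 23
24322 = 3·7923 + 553   →  a_1 = 3
7923 = 14·553 + 181   →  a_2 = 14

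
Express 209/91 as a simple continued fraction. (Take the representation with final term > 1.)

[2; 3, 2, 1, 2, 3]

209 = 2×91 + 27
91 = 3×27 + 10
27 = 2×10 + 7
10 = 1×7 + 3
7 = 2×3 + 1
3 = 3×1 + 0  (stop)
So 209/91 = [2; 3, 2, 1, 2, 3].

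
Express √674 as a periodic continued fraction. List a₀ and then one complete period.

a₀ = ⌊√674⌋ = 25.

[25; 1, 24, 1, 50]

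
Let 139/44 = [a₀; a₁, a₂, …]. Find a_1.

6

139 = 3·44 + 7   →  a_0 = 3
44 = 6·7 + 2   →  a_1 = 6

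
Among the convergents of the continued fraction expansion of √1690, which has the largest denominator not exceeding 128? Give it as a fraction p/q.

√1690 = [41; 9, 8, 9, 82, …] (period length 4).
Convergents:
  p_0/q_0 = 41/1
  p_1/q_1 = 370/9
  p_2/q_2 = 3001/73
  p_3/q_3 = 27379/666
q_2 = 73 ≤ 128 < 666 = q_3, so the answer is 3001/73.

3001/73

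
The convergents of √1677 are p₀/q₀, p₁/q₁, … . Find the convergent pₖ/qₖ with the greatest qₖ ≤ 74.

√1677 = [40; 1, 19, 2, 19, 1, 80, …] (period length 6).
Convergents:
  p_0/q_0 = 40/1
  p_1/q_1 = 41/1
  p_2/q_2 = 819/20
  p_3/q_3 = 1679/41
  p_4/q_4 = 32720/799
q_3 = 41 ≤ 74 < 799 = q_4, so the answer is 1679/41.

1679/41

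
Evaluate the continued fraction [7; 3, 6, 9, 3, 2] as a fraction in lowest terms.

9189/1256

Fold from the inside: start with 2/1.
  3 + 1/2 = 7/2
  9 + 2/7 = 65/7
  6 + 7/65 = 397/65
  3 + 65/397 = 1256/397
  7 + 397/1256 = 9189/1256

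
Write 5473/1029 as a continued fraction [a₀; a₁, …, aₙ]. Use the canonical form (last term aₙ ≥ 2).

5473 = 5·1029 + 328
1029 = 3·328 + 45
328 = 7·45 + 13
45 = 3·13 + 6
13 = 2·6 + 1
6 = 6·1 + 0  (stop)
So 5473/1029 = [5; 3, 7, 3, 2, 6].

[5; 3, 7, 3, 2, 6]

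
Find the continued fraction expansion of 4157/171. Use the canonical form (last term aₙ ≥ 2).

[24; 3, 4, 2, 2, 2]

4157 = 24·171 + 53
171 = 3·53 + 12
53 = 4·12 + 5
12 = 2·5 + 2
5 = 2·2 + 1
2 = 2·1 + 0  (stop)
So 4157/171 = [24; 3, 4, 2, 2, 2].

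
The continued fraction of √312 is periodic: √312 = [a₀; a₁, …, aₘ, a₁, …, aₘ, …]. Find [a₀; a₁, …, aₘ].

a₀ = ⌊√312⌋ = 17.
With m₀=0, d₀=1 and mₖ₊₁ = dₖaₖ − mₖ, dₖ₊₁ = (n − mₖ₊₁²)/dₖ, aₖ₊₁ = ⌊(a₀+mₖ₊₁)/dₖ₊₁⌋:
  k=1: m=17, d=23, a=1
  k=2: m=6, d=12, a=1
  k=3: m=6, d=23, a=1
  k=4: m=17, d=1, a=34
d=1 and a=2a₀=34 at k=4, so the next step gives (m, d) = (17, 23) again — its k=1 value — and the period has length 4.

[17; 1, 1, 1, 34]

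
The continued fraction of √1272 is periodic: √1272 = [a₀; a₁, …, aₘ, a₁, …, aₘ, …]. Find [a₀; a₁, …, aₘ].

a₀ = ⌊√1272⌋ = 35.
With m₀=0, d₀=1 and mₖ₊₁ = dₖaₖ − mₖ, dₖ₊₁ = (n − mₖ₊₁²)/dₖ, aₖ₊₁ = ⌊(a₀+mₖ₊₁)/dₖ₊₁⌋:
  k=1: m=35, d=47, a=1
  k=2: m=12, d=24, a=1
  k=3: m=12, d=47, a=1
  k=4: m=35, d=1, a=70
d=1 and a=2a₀=70 at k=4, so the next step gives (m, d) = (35, 47) again — its k=1 value — and the period has length 4.

[35; 1, 1, 1, 70]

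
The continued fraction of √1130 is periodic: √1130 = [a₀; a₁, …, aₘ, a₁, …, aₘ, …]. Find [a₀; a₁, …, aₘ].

[33; 1, 1, 1, 1, 1, 1, 66]

a₀ = ⌊√1130⌋ = 33.
With m₀=0, d₀=1 and mₖ₊₁ = dₖaₖ − mₖ, dₖ₊₁ = (n − mₖ₊₁²)/dₖ, aₖ₊₁ = ⌊(a₀+mₖ₊₁)/dₖ₊₁⌋:
  k=1: m=33, d=41, a=1
  k=2: m=8, d=26, a=1
  k=3: m=18, d=31, a=1
  k=4: m=13, d=31, a=1
  k=5: m=18, d=26, a=1
  k=6: m=8, d=41, a=1
  k=7: m=33, d=1, a=66
d=1 and a=2a₀=66 at k=7, so the next step gives (m, d) = (33, 41) again — its k=1 value — and the period has length 7.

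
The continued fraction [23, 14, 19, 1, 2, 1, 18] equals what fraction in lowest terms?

Using pₖ = aₖpₖ₋₁ + pₖ₋₂ and qₖ = aₖqₖ₋₁ + qₖ₋₂:
  k=0: a=23, p=23, q=1
  k=1: a=14, p=323, q=14
  k=2: a=19, p=6160, q=267
  k=3: a=1, p=6483, q=281
  k=4: a=2, p=19126, q=829
  k=5: a=1, p=25609, q=1110
  k=6: a=18, p=480088, q=20809

480088/20809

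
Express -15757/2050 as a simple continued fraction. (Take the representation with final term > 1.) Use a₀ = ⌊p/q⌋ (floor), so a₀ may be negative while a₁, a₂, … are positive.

-15757 = -8·2050 + 643
2050 = 3·643 + 121
643 = 5·121 + 38
121 = 3·38 + 7
38 = 5·7 + 3
7 = 2·3 + 1
3 = 3·1 + 0  (stop)
So -15757/2050 = [-8; 3, 5, 3, 5, 2, 3].

[-8; 3, 5, 3, 5, 2, 3]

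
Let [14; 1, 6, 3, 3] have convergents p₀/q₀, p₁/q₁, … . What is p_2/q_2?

Using pₖ = aₖpₖ₋₁ + pₖ₋₂, qₖ = aₖqₖ₋₁ + qₖ₋₂ (with p₋₁=1, p₋₂=0, q₋₁=0, q₋₂=1):
  k=0: a=14, p=14, q=1
  k=1: a=1, p=15, q=1
  k=2: a=6, p=104, q=7

104/7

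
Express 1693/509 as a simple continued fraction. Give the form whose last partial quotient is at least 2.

1693 = 3·509 + 166
509 = 3·166 + 11
166 = 15·11 + 1
11 = 11·1 + 0  (stop)
So 1693/509 = [3; 3, 15, 11].

[3; 3, 15, 11]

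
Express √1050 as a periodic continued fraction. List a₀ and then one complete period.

[32; 2, 2, 10, 2, 2, 64]

a₀ = ⌊√1050⌋ = 32.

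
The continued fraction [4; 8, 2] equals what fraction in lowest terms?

Fold from the inside: start with 2/1.
  8 + 1/2 = 17/2
  4 + 2/17 = 70/17

70/17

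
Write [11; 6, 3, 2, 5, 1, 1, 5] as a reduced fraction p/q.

32283/2893

Using pₖ = aₖpₖ₋₁ + pₖ₋₂ and qₖ = aₖqₖ₋₁ + qₖ₋₂:
  k=0: a=11, p=11, q=1
  k=1: a=6, p=67, q=6
  k=2: a=3, p=212, q=19
  k=3: a=2, p=491, q=44
  k=4: a=5, p=2667, q=239
  k=5: a=1, p=3158, q=283
  k=6: a=1, p=5825, q=522
  k=7: a=5, p=32283, q=2893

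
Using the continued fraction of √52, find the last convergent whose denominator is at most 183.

√52 = [7; 4, 1, 2, 1, 4, 14, …] (period length 6).
Convergents:
  p_0/q_0 = 7/1
  p_1/q_1 = 29/4
  p_2/q_2 = 36/5
  p_3/q_3 = 101/14
  p_4/q_4 = 137/19
  p_5/q_5 = 649/90
  p_6/q_6 = 9223/1279
q_5 = 90 ≤ 183 < 1279 = q_6, so the answer is 649/90.

649/90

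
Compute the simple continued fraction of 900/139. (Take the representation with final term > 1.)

900 = 6×139 + 66
139 = 2×66 + 7
66 = 9×7 + 3
7 = 2×3 + 1
3 = 3×1 + 0  (stop)
So 900/139 = [6; 2, 9, 2, 3].

[6; 2, 9, 2, 3]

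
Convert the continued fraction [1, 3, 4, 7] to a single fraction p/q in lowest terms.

123/94

Using pₖ = aₖpₖ₋₁ + pₖ₋₂ and qₖ = aₖqₖ₋₁ + qₖ₋₂:
  k=0: a=1, p=1, q=1
  k=1: a=3, p=4, q=3
  k=2: a=4, p=17, q=13
  k=3: a=7, p=123, q=94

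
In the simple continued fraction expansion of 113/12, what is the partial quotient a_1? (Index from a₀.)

113 = 9·12 + 5   →  a_0 = 9
12 = 2·5 + 2   →  a_1 = 2

2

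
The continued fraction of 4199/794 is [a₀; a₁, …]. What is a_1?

3

4199 = 5·794 + 229   →  a_0 = 5
794 = 3·229 + 107   →  a_1 = 3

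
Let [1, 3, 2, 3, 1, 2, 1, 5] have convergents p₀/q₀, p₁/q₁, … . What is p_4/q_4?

40/31

Using pₖ = aₖpₖ₋₁ + pₖ₋₂, qₖ = aₖqₖ₋₁ + qₖ₋₂ (with p₋₁=1, p₋₂=0, q₋₁=0, q₋₂=1):
  k=0: a=1, p=1, q=1
  k=1: a=3, p=4, q=3
  k=2: a=2, p=9, q=7
  k=3: a=3, p=31, q=24
  k=4: a=1, p=40, q=31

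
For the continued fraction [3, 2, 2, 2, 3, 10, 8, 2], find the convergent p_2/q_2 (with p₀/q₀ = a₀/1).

17/5

Using pₖ = aₖpₖ₋₁ + pₖ₋₂, qₖ = aₖqₖ₋₁ + qₖ₋₂ (with p₋₁=1, p₋₂=0, q₋₁=0, q₋₂=1):
  k=0: a=3, p=3, q=1
  k=1: a=2, p=7, q=2
  k=2: a=2, p=17, q=5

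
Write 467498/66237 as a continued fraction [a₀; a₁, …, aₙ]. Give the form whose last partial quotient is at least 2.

467498 = 7·66237 + 3839
66237 = 17·3839 + 974
3839 = 3·974 + 917
974 = 1·917 + 57
917 = 16·57 + 5
57 = 11·5 + 2
5 = 2·2 + 1
2 = 2·1 + 0  (stop)
So 467498/66237 = [7; 17, 3, 1, 16, 11, 2, 2].

[7; 17, 3, 1, 16, 11, 2, 2]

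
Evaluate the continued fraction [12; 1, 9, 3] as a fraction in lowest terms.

400/31

Fold from the inside: start with 3/1.
  9 + 1/3 = 28/3
  1 + 3/28 = 31/28
  12 + 28/31 = 400/31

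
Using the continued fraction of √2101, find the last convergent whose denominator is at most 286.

11505/251

√2101 = [45; 1, 5, 8, 5, 1, 90, …] (period length 6).
Convergents:
  p_0/q_0 = 45/1
  p_1/q_1 = 46/1
  p_2/q_2 = 275/6
  p_3/q_3 = 2246/49
  p_4/q_4 = 11505/251
  p_5/q_5 = 13751/300
q_4 = 251 ≤ 286 < 300 = q_5, so the answer is 11505/251.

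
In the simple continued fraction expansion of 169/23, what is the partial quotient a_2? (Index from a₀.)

1

169 = 7·23 + 8   →  a_0 = 7
23 = 2·8 + 7   →  a_1 = 2
8 = 1·7 + 1   →  a_2 = 1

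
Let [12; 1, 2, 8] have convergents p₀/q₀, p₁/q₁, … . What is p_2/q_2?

38/3

Using pₖ = aₖpₖ₋₁ + pₖ₋₂, qₖ = aₖqₖ₋₁ + qₖ₋₂ (with p₋₁=1, p₋₂=0, q₋₁=0, q₋₂=1):
  k=0: a=12, p=12, q=1
  k=1: a=1, p=13, q=1
  k=2: a=2, p=38, q=3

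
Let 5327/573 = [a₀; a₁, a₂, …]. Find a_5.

3

5327 = 9·573 + 170   →  a_0 = 9
573 = 3·170 + 63   →  a_1 = 3
170 = 2·63 + 44   →  a_2 = 2
63 = 1·44 + 19   →  a_3 = 1
44 = 2·19 + 6   →  a_4 = 2
19 = 3·6 + 1   →  a_5 = 3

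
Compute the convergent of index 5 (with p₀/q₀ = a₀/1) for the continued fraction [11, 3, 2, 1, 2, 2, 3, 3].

723/64

Using pₖ = aₖpₖ₋₁ + pₖ₋₂, qₖ = aₖqₖ₋₁ + qₖ₋₂ (with p₋₁=1, p₋₂=0, q₋₁=0, q₋₂=1):
  k=0: a=11, p=11, q=1
  k=1: a=3, p=34, q=3
  k=2: a=2, p=79, q=7
  k=3: a=1, p=113, q=10
  k=4: a=2, p=305, q=27
  k=5: a=2, p=723, q=64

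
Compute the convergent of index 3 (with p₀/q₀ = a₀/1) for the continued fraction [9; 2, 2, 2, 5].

Using pₖ = aₖpₖ₋₁ + pₖ₋₂, qₖ = aₖqₖ₋₁ + qₖ₋₂ (with p₋₁=1, p₋₂=0, q₋₁=0, q₋₂=1):
  k=0: a=9, p=9, q=1
  k=1: a=2, p=19, q=2
  k=2: a=2, p=47, q=5
  k=3: a=2, p=113, q=12

113/12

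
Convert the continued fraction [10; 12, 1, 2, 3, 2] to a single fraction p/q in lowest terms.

2943/292

Fold from the inside: start with 2/1.
  3 + 1/2 = 7/2
  2 + 2/7 = 16/7
  1 + 7/16 = 23/16
  12 + 16/23 = 292/23
  10 + 23/292 = 2943/292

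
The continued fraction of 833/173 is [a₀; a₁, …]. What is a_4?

2

833 = 4·173 + 141   →  a_0 = 4
173 = 1·141 + 32   →  a_1 = 1
141 = 4·32 + 13   →  a_2 = 4
32 = 2·13 + 6   →  a_3 = 2
13 = 2·6 + 1   →  a_4 = 2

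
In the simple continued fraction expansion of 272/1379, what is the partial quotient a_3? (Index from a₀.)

272 = 0·1379 + 272   →  a_0 = 0
1379 = 5·272 + 19   →  a_1 = 5
272 = 14·19 + 6   →  a_2 = 14
19 = 3·6 + 1   →  a_3 = 3

3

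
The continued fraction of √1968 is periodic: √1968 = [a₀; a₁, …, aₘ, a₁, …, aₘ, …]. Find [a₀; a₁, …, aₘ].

[44; 2, 1, 3, 5, 3, 1, 2, 88]

a₀ = ⌊√1968⌋ = 44.
With m₀=0, d₀=1 and mₖ₊₁ = dₖaₖ − mₖ, dₖ₊₁ = (n − mₖ₊₁²)/dₖ, aₖ₊₁ = ⌊(a₀+mₖ₊₁)/dₖ₊₁⌋:
  k=1: m=44, d=32, a=2
  k=2: m=20, d=49, a=1
  k=3: m=29, d=23, a=3
  k=4: m=40, d=16, a=5
  k=5: m=40, d=23, a=3
  k=6: m=29, d=49, a=1
  k=7: m=20, d=32, a=2
  k=8: m=44, d=1, a=88
d=1 and a=2a₀=88 at k=8, so the next step gives (m, d) = (44, 32) again — its k=1 value — and the period has length 8.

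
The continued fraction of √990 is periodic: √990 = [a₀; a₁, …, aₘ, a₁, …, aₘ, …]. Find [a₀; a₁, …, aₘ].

a₀ = ⌊√990⌋ = 31.
With m₀=0, d₀=1 and mₖ₊₁ = dₖaₖ − mₖ, dₖ₊₁ = (n − mₖ₊₁²)/dₖ, aₖ₊₁ = ⌊(a₀+mₖ₊₁)/dₖ₊₁⌋:
  k=1: m=31, d=29, a=2
  k=2: m=27, d=9, a=6
  k=3: m=27, d=29, a=2
  k=4: m=31, d=1, a=62
d=1 and a=2a₀=62 at k=4, so the next step gives (m, d) = (31, 29) again — its k=1 value — and the period has length 4.

[31; 2, 6, 2, 62]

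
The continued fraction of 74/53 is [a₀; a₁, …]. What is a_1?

2

74 = 1·53 + 21   →  a_0 = 1
53 = 2·21 + 11   →  a_1 = 2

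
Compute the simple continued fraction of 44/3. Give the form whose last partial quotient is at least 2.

44 = 14*3 + 2
3 = 1*2 + 1
2 = 2*1 + 0  (stop)
So 44/3 = [14; 1, 2].

[14; 1, 2]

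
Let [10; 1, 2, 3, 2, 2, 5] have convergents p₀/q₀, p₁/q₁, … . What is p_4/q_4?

246/23

Using pₖ = aₖpₖ₋₁ + pₖ₋₂, qₖ = aₖqₖ₋₁ + qₖ₋₂ (with p₋₁=1, p₋₂=0, q₋₁=0, q₋₂=1):
  k=0: a=10, p=10, q=1
  k=1: a=1, p=11, q=1
  k=2: a=2, p=32, q=3
  k=3: a=3, p=107, q=10
  k=4: a=2, p=246, q=23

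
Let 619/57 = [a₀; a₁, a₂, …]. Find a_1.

1

619 = 10·57 + 49   →  a_0 = 10
57 = 1·49 + 8   →  a_1 = 1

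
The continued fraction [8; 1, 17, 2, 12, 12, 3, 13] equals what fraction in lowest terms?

Using pₖ = aₖpₖ₋₁ + pₖ₋₂ and qₖ = aₖqₖ₋₁ + qₖ₋₂:
  k=0: a=8, p=8, q=1
  k=1: a=1, p=9, q=1
  k=2: a=17, p=161, q=18
  k=3: a=2, p=331, q=37
  k=4: a=12, p=4133, q=462
  k=5: a=12, p=49927, q=5581
  k=6: a=3, p=153914, q=17205
  k=7: a=13, p=2050809, q=229246

2050809/229246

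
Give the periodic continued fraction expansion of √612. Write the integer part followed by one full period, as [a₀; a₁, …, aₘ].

[24; 1, 2, 1, 4, 1, 2, 1, 48]

a₀ = ⌊√612⌋ = 24.
With m₀=0, d₀=1 and mₖ₊₁ = dₖaₖ − mₖ, dₖ₊₁ = (n − mₖ₊₁²)/dₖ, aₖ₊₁ = ⌊(a₀+mₖ₊₁)/dₖ₊₁⌋:
  k=1: m=24, d=36, a=1
  k=2: m=12, d=13, a=2
  k=3: m=14, d=32, a=1
  k=4: m=18, d=9, a=4
  k=5: m=18, d=32, a=1
  k=6: m=14, d=13, a=2
  k=7: m=12, d=36, a=1
  k=8: m=24, d=1, a=48
d=1 and a=2a₀=48 at k=8, so the next step gives (m, d) = (24, 36) again — its k=1 value — and the period has length 8.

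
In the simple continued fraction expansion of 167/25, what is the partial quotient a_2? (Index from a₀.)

167 = 6·25 + 17   →  a_0 = 6
25 = 1·17 + 8   →  a_1 = 1
17 = 2·8 + 1   →  a_2 = 2

2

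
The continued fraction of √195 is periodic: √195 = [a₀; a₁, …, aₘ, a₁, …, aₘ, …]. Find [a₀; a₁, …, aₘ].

a₀ = ⌊√195⌋ = 13.
With m₀=0, d₀=1 and mₖ₊₁ = dₖaₖ − mₖ, dₖ₊₁ = (n − mₖ₊₁²)/dₖ, aₖ₊₁ = ⌊(a₀+mₖ₊₁)/dₖ₊₁⌋:
  k=1: m=13, d=26, a=1
  k=2: m=13, d=1, a=26
d=1 and a=2a₀=26 at k=2, so the next step gives (m, d) = (13, 26) again — its k=1 value — and the period has length 2.

[13; 1, 26]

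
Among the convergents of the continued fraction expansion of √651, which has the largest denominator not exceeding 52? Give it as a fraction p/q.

893/35

√651 = [25; 1, 1, 16, 1, 1, 50, …] (period length 6).
Convergents:
  p_0/q_0 = 25/1
  p_1/q_1 = 26/1
  p_2/q_2 = 51/2
  p_3/q_3 = 842/33
  p_4/q_4 = 893/35
  p_5/q_5 = 1735/68
q_4 = 35 ≤ 52 < 68 = q_5, so the answer is 893/35.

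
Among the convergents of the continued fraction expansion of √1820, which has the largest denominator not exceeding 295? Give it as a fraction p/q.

√1820 = [42; 1, 1, 1, 20, 1, 1, 1, 84, …] (period length 8).
Convergents:
  p_0/q_0 = 42/1
  p_1/q_1 = 43/1
  p_2/q_2 = 85/2
  p_3/q_3 = 128/3
  p_4/q_4 = 2645/62
  p_5/q_5 = 2773/65
  p_6/q_6 = 5418/127
  p_7/q_7 = 8191/192
  p_8/q_8 = 693462/16255
q_7 = 192 ≤ 295 < 16255 = q_8, so the answer is 8191/192.

8191/192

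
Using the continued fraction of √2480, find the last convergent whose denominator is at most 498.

24601/494

√2480 = [49; 1, 3, 1, 98, …] (period length 4).
Convergents:
  p_0/q_0 = 49/1
  p_1/q_1 = 50/1
  p_2/q_2 = 199/4
  p_3/q_3 = 249/5
  p_4/q_4 = 24601/494
  p_5/q_5 = 24850/499
q_4 = 494 ≤ 498 < 499 = q_5, so the answer is 24601/494.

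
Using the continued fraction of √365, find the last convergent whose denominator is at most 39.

√365 = [19; 9, 1, 1, 9, 38, …] (period length 5).
Convergents:
  p_0/q_0 = 19/1
  p_1/q_1 = 172/9
  p_2/q_2 = 191/10
  p_3/q_3 = 363/19
  p_4/q_4 = 3458/181
q_3 = 19 ≤ 39 < 181 = q_4, so the answer is 363/19.

363/19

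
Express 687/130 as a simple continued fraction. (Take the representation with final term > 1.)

[5; 3, 1, 1, 18]

687 = 5*130 + 37
130 = 3*37 + 19
37 = 1*19 + 18
19 = 1*18 + 1
18 = 18*1 + 0  (stop)
So 687/130 = [5; 3, 1, 1, 18].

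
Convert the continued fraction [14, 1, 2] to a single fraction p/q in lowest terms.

44/3

Using pₖ = aₖpₖ₋₁ + pₖ₋₂ and qₖ = aₖqₖ₋₁ + qₖ₋₂:
  k=0: a=14, p=14, q=1
  k=1: a=1, p=15, q=1
  k=2: a=2, p=44, q=3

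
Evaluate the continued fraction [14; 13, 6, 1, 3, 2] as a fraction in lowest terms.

11289/802

Fold from the inside: start with 2/1.
  3 + 1/2 = 7/2
  1 + 2/7 = 9/7
  6 + 7/9 = 61/9
  13 + 9/61 = 802/61
  14 + 61/802 = 11289/802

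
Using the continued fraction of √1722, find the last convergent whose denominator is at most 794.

√1722 = [41; 2, 82, …] (period length 2).
Convergents:
  p_0/q_0 = 41/1
  p_1/q_1 = 83/2
  p_2/q_2 = 6847/165
  p_3/q_3 = 13777/332
  p_4/q_4 = 1136561/27389
q_3 = 332 ≤ 794 < 27389 = q_4, so the answer is 13777/332.

13777/332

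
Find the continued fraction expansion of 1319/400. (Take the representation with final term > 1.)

[3; 3, 2, 1, 3, 3, 3]

1319 = 3·400 + 119
400 = 3·119 + 43
119 = 2·43 + 33
43 = 1·33 + 10
33 = 3·10 + 3
10 = 3·3 + 1
3 = 3·1 + 0  (stop)
So 1319/400 = [3; 3, 2, 1, 3, 3, 3].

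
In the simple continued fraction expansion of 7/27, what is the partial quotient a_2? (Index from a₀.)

7 = 0·27 + 7   →  a_0 = 0
27 = 3·7 + 6   →  a_1 = 3
7 = 1·6 + 1   →  a_2 = 1

1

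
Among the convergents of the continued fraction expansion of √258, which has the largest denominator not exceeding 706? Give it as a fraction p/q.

8240/513

√258 = [16; 16, 32, …] (period length 2).
Convergents:
  p_0/q_0 = 16/1
  p_1/q_1 = 257/16
  p_2/q_2 = 8240/513
  p_3/q_3 = 132097/8224
q_2 = 513 ≤ 706 < 8224 = q_3, so the answer is 8240/513.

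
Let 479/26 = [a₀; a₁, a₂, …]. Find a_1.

479 = 18·26 + 11   →  a_0 = 18
26 = 2·11 + 4   →  a_1 = 2

2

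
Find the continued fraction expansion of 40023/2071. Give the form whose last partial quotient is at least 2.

40023 = 19·2071 + 674
2071 = 3·674 + 49
674 = 13·49 + 37
49 = 1·37 + 12
37 = 3·12 + 1
12 = 12·1 + 0  (stop)
So 40023/2071 = [19; 3, 13, 1, 3, 12].

[19; 3, 13, 1, 3, 12]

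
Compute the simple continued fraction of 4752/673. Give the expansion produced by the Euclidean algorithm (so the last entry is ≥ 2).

4752 = 7×673 + 41
673 = 16×41 + 17
41 = 2×17 + 7
17 = 2×7 + 3
7 = 2×3 + 1
3 = 3×1 + 0  (stop)
So 4752/673 = [7; 16, 2, 2, 2, 3].

[7; 16, 2, 2, 2, 3]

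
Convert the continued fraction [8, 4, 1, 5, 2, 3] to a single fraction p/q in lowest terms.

Fold from the inside: start with 3/1.
  2 + 1/3 = 7/3
  5 + 3/7 = 38/7
  1 + 7/38 = 45/38
  4 + 38/45 = 218/45
  8 + 45/218 = 1789/218

1789/218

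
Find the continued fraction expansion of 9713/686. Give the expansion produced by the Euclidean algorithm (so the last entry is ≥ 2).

[14; 6, 3, 2, 2, 6]

9713 = 14×686 + 109
686 = 6×109 + 32
109 = 3×32 + 13
32 = 2×13 + 6
13 = 2×6 + 1
6 = 6×1 + 0  (stop)
So 9713/686 = [14; 6, 3, 2, 2, 6].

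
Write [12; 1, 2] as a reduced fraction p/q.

38/3

Fold from the inside: start with 2/1.
  1 + 1/2 = 3/2
  12 + 2/3 = 38/3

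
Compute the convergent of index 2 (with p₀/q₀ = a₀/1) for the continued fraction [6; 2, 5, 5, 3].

Using pₖ = aₖpₖ₋₁ + pₖ₋₂, qₖ = aₖqₖ₋₁ + qₖ₋₂ (with p₋₁=1, p₋₂=0, q₋₁=0, q₋₂=1):
  k=0: a=6, p=6, q=1
  k=1: a=2, p=13, q=2
  k=2: a=5, p=71, q=11

71/11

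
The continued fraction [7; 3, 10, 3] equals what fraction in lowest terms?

703/96

Fold from the inside: start with 3/1.
  10 + 1/3 = 31/3
  3 + 3/31 = 96/31
  7 + 31/96 = 703/96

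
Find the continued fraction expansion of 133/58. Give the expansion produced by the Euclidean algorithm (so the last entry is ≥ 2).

[2; 3, 2, 2, 3]

133 = 2·58 + 17
58 = 3·17 + 7
17 = 2·7 + 3
7 = 2·3 + 1
3 = 3·1 + 0  (stop)
So 133/58 = [2; 3, 2, 2, 3].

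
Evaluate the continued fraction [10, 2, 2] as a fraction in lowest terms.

Using pₖ = aₖpₖ₋₁ + pₖ₋₂ and qₖ = aₖqₖ₋₁ + qₖ₋₂:
  k=0: a=10, p=10, q=1
  k=1: a=2, p=21, q=2
  k=2: a=2, p=52, q=5

52/5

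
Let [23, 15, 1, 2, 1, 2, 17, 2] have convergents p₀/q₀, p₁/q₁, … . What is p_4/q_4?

Using pₖ = aₖpₖ₋₁ + pₖ₋₂, qₖ = aₖqₖ₋₁ + qₖ₋₂ (with p₋₁=1, p₋₂=0, q₋₁=0, q₋₂=1):
  k=0: a=23, p=23, q=1
  k=1: a=15, p=346, q=15
  k=2: a=1, p=369, q=16
  k=3: a=2, p=1084, q=47
  k=4: a=1, p=1453, q=63

1453/63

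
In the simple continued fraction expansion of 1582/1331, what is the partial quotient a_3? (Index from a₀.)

3

1582 = 1·1331 + 251   →  a_0 = 1
1331 = 5·251 + 76   →  a_1 = 5
251 = 3·76 + 23   →  a_2 = 3
76 = 3·23 + 7   →  a_3 = 3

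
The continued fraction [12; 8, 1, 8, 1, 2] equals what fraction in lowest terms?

Fold from the inside: start with 2/1.
  1 + 1/2 = 3/2
  8 + 2/3 = 26/3
  1 + 3/26 = 29/26
  8 + 26/29 = 258/29
  12 + 29/258 = 3125/258

3125/258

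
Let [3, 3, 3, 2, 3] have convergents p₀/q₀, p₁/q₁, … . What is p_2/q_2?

Using pₖ = aₖpₖ₋₁ + pₖ₋₂, qₖ = aₖqₖ₋₁ + qₖ₋₂ (with p₋₁=1, p₋₂=0, q₋₁=0, q₋₂=1):
  k=0: a=3, p=3, q=1
  k=1: a=3, p=10, q=3
  k=2: a=3, p=33, q=10

33/10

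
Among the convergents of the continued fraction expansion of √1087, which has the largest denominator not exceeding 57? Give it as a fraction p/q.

√1087 = [32; 1, 31, 1, 64, …] (period length 4).
Convergents:
  p_0/q_0 = 32/1
  p_1/q_1 = 33/1
  p_2/q_2 = 1055/32
  p_3/q_3 = 1088/33
  p_4/q_4 = 70687/2144
q_3 = 33 ≤ 57 < 2144 = q_4, so the answer is 1088/33.

1088/33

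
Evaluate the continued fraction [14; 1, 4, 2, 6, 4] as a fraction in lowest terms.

4371/295

Using pₖ = aₖpₖ₋₁ + pₖ₋₂ and qₖ = aₖqₖ₋₁ + qₖ₋₂:
  k=0: a=14, p=14, q=1
  k=1: a=1, p=15, q=1
  k=2: a=4, p=74, q=5
  k=3: a=2, p=163, q=11
  k=4: a=6, p=1052, q=71
  k=5: a=4, p=4371, q=295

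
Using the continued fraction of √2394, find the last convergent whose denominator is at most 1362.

√2394 = [48; 1, 12, 1, 96, …] (period length 4).
Convergents:
  p_0/q_0 = 48/1
  p_1/q_1 = 49/1
  p_2/q_2 = 636/13
  p_3/q_3 = 685/14
  p_4/q_4 = 66396/1357
  p_5/q_5 = 67081/1371
q_4 = 1357 ≤ 1362 < 1371 = q_5, so the answer is 66396/1357.

66396/1357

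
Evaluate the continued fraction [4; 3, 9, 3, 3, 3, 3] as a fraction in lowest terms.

13618/3151

Fold from the inside: start with 3/1.
  3 + 1/3 = 10/3
  3 + 3/10 = 33/10
  3 + 10/33 = 109/33
  9 + 33/109 = 1014/109
  3 + 109/1014 = 3151/1014
  4 + 1014/3151 = 13618/3151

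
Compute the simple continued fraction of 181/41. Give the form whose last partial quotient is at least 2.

181 = 4×41 + 17
41 = 2×17 + 7
17 = 2×7 + 3
7 = 2×3 + 1
3 = 3×1 + 0  (stop)
So 181/41 = [4; 2, 2, 2, 3].

[4; 2, 2, 2, 3]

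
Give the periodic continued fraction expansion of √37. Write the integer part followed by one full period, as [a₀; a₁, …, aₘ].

a₀ = ⌊√37⌋ = 6.
With m₀=0, d₀=1 and mₖ₊₁ = dₖaₖ − mₖ, dₖ₊₁ = (n − mₖ₊₁²)/dₖ, aₖ₊₁ = ⌊(a₀+mₖ₊₁)/dₖ₊₁⌋:
  k=1: m=6, d=1, a=12
d=1 and a=2a₀=12 at k=1, so the next step gives (m, d) = (6, 1) again — its k=1 value — and the period has length 1.

[6; 12]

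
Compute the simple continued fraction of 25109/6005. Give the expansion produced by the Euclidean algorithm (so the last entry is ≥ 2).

25109 = 4*6005 + 1089
6005 = 5*1089 + 560
1089 = 1*560 + 529
560 = 1*529 + 31
529 = 17*31 + 2
31 = 15*2 + 1
2 = 2*1 + 0  (stop)
So 25109/6005 = [4; 5, 1, 1, 17, 15, 2].

[4; 5, 1, 1, 17, 15, 2]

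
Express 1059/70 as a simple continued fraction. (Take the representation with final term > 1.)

1059 = 15×70 + 9
70 = 7×9 + 7
9 = 1×7 + 2
7 = 3×2 + 1
2 = 2×1 + 0  (stop)
So 1059/70 = [15; 7, 1, 3, 2].

[15; 7, 1, 3, 2]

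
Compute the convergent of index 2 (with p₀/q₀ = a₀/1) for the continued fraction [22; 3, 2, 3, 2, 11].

156/7

Using pₖ = aₖpₖ₋₁ + pₖ₋₂, qₖ = aₖqₖ₋₁ + qₖ₋₂ (with p₋₁=1, p₋₂=0, q₋₁=0, q₋₂=1):
  k=0: a=22, p=22, q=1
  k=1: a=3, p=67, q=3
  k=2: a=2, p=156, q=7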